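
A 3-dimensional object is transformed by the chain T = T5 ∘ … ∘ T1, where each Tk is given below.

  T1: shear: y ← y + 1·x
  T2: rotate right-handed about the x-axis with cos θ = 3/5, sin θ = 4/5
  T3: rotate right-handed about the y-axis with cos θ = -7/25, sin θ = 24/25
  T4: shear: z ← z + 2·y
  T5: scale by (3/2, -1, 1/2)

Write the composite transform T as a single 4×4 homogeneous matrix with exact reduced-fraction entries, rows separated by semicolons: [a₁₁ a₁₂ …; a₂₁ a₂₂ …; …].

T1 = [1 0 0 0; 1 1 0 0; 0 0 1 0; 0 0 0 1]
T2·T1 = [1 0 0 0; 3/5 3/5 -4/5 0; 4/5 4/5 3/5 0; 0 0 0 1]
T3·…·T1 = [61/125 96/125 72/125 0; 3/5 3/5 -4/5 0; -148/125 -28/125 -21/125 0; 0 0 0 1]
T4·…·T1 = [61/125 96/125 72/125 0; 3/5 3/5 -4/5 0; 2/125 122/125 -221/125 0; 0 0 0 1]
T5·…·T1 = [183/250 144/125 108/125 0; -3/5 -3/5 4/5 0; 1/125 61/125 -221/250 0; 0 0 0 1]

T = [183/250 144/125 108/125 0; -3/5 -3/5 4/5 0; 1/125 61/125 -221/250 0; 0 0 0 1]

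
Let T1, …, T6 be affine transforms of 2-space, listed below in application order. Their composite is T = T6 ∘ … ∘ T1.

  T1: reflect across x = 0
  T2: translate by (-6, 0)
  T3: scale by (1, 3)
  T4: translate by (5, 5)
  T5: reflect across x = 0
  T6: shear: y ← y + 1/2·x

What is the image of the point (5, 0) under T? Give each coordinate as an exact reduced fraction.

T1 reflect across x = 0: (5, 0) → (-5, 0)
T2 translate by (-6, 0): (-5, 0) → (-11, 0)
T3 scale by (1, 3): (-11, 0) → (-11, 0)
T4 translate by (5, 5): (-11, 0) → (-6, 5)
T5 reflect across x = 0: (-6, 5) → (6, 5)
T6 shear: y ← y + 1/2·x: (6, 5) → (6, 8)

T(p) = (6, 8)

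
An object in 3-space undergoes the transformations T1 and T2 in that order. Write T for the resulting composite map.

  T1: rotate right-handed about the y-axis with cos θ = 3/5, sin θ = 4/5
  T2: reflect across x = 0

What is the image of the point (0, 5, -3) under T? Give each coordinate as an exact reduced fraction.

T1 rotate right-handed about the y-axis with cos θ = 3/5, sin θ = 4/5: (0, 5, -3) → (-12/5, 5, -9/5)
T2 reflect across x = 0: (-12/5, 5, -9/5) → (12/5, 5, -9/5)

T(p) = (12/5, 5, -9/5)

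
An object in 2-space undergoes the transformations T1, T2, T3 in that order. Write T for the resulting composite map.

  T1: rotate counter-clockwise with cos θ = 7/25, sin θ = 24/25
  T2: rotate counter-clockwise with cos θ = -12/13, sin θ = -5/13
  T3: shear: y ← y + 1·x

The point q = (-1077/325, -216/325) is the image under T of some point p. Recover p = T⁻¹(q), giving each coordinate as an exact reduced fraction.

p = (-3, -3)

T1 = [7/25 -24/25 0; 24/25 7/25 0; 0 0 1]
T2·T1 = [36/325 323/325 0; -323/325 36/325 0; 0 0 1]
T3·…·T1 = [36/325 323/325 0; -287/325 359/325 0; 0 0 1]
det M = 1; M⁻¹ = [359/325 -323/325 0; 287/325 36/325 0; 0 0 1]
M⁻¹ · (-1077/325, -216/325)ᵀ = (-3, -3)ᵀ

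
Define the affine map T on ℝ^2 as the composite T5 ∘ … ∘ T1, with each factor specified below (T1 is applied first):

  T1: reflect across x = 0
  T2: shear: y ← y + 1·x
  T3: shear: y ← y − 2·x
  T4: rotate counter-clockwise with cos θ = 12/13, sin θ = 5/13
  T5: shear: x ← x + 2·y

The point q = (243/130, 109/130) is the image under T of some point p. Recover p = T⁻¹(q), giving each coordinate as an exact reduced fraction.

p = (-1/2, 6/5)

T1 = [-1 0 0; 0 1 0; 0 0 1]
T2·T1 = [-1 0 0; -1 1 0; 0 0 1]
T3·…·T1 = [-1 0 0; 1 1 0; 0 0 1]
T4·…·T1 = [-17/13 -5/13 0; 7/13 12/13 0; 0 0 1]
T5·…·T1 = [-3/13 19/13 0; 7/13 12/13 0; 0 0 1]
det M = -1; M⁻¹ = [-12/13 19/13 0; 7/13 3/13 0; 0 0 1]
M⁻¹ · (243/130, 109/130)ᵀ = (-1/2, 6/5)ᵀ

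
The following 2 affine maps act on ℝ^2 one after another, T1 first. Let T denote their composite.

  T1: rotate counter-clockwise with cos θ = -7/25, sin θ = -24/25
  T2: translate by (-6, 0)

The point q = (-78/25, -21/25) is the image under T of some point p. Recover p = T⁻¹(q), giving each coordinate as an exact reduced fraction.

T1 = [-7/25 24/25 0; -24/25 -7/25 0; 0 0 1]
T2·T1 = [-7/25 24/25 -6; -24/25 -7/25 0; 0 0 1]
det M = 1; M⁻¹ = [-7/25 -24/25 -42/25; 24/25 -7/25 144/25; 0 0 1]
M⁻¹ · (-78/25, -21/25)ᵀ = (0, 3)ᵀ

p = (0, 3)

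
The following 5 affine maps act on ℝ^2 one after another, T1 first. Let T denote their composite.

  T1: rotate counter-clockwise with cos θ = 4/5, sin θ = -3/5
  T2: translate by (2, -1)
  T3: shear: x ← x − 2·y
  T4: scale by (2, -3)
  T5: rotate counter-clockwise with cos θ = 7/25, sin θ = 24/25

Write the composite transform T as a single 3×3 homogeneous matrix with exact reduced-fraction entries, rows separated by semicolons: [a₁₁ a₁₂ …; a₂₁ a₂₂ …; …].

T = [-76/125 218/125 -16/25; 543/125 -324/125 213/25; 0 0 1]

T1 = [4/5 3/5 0; -3/5 4/5 0; 0 0 1]
T2·T1 = [4/5 3/5 2; -3/5 4/5 -1; 0 0 1]
T3·…·T1 = [2 -1 4; -3/5 4/5 -1; 0 0 1]
T4·…·T1 = [4 -2 8; 9/5 -12/5 3; 0 0 1]
T5·…·T1 = [-76/125 218/125 -16/25; 543/125 -324/125 213/25; 0 0 1]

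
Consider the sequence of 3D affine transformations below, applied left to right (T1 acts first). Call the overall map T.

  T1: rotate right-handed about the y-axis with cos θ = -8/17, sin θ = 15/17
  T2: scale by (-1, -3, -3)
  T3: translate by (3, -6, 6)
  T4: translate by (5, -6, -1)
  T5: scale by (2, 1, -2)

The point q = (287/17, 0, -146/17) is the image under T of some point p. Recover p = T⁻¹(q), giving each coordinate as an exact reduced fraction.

T1 = [-8/17 0 15/17 0; 0 1 0 0; -15/17 0 -8/17 0; 0 0 0 1]
T2·T1 = [8/17 0 -15/17 0; 0 -3 0 0; 45/17 0 24/17 0; 0 0 0 1]
T3·…·T1 = [8/17 0 -15/17 3; 0 -3 0 -6; 45/17 0 24/17 6; 0 0 0 1]
T4·…·T1 = [8/17 0 -15/17 8; 0 -3 0 -12; 45/17 0 24/17 5; 0 0 0 1]
T5·…·T1 = [16/17 0 -30/17 16; 0 -3 0 -12; -90/17 0 -48/17 -10; 0 0 0 1]
det M = 36; M⁻¹ = [4/17 0 -5/34 -89/17; 0 -1/3 0 -4; -15/34 0 -4/51 320/51; 0 0 0 1]
M⁻¹ · (287/17, 0, -146/17)ᵀ = (0, -4, -1/2)ᵀ

p = (0, -4, -1/2)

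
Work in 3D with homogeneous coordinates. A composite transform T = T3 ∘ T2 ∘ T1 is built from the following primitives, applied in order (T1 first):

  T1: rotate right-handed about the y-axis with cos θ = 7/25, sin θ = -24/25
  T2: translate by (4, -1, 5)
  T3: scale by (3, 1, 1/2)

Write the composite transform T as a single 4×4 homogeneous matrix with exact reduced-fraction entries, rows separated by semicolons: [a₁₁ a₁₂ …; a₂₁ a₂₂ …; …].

T1 = [7/25 0 -24/25 0; 0 1 0 0; 24/25 0 7/25 0; 0 0 0 1]
T2·T1 = [7/25 0 -24/25 4; 0 1 0 -1; 24/25 0 7/25 5; 0 0 0 1]
T3·…·T1 = [21/25 0 -72/25 12; 0 1 0 -1; 12/25 0 7/50 5/2; 0 0 0 1]

T = [21/25 0 -72/25 12; 0 1 0 -1; 12/25 0 7/50 5/2; 0 0 0 1]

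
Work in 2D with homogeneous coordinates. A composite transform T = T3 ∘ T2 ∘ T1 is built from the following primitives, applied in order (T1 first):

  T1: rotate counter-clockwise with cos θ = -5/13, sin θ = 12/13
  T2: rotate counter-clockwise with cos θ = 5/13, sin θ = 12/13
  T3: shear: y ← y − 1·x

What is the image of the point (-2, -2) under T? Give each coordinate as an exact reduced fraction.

T1 rotate counter-clockwise with cos θ = -5/13, sin θ = 12/13: (-2, -2) → (34/13, -14/13)
T2 rotate counter-clockwise with cos θ = 5/13, sin θ = 12/13: (34/13, -14/13) → (2, 2)
T3 shear: y ← y − 1·x: (2, 2) → (2, 0)

T(p) = (2, 0)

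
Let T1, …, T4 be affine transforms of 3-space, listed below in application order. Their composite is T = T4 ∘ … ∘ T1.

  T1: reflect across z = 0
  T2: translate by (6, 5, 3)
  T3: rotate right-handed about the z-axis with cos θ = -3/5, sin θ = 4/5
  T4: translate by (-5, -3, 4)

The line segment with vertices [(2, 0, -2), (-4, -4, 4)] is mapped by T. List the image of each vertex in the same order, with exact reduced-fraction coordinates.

T1 reflect across z = 0: (2, 0, -2) → (2, 0, 2); (-4, -4, 4) → (-4, -4, -4)
T2 translate by (6, 5, 3): (2, 0, 2) → (8, 5, 5); (-4, -4, -4) → (2, 1, -1)
T3 rotate right-handed about the z-axis with cos θ = -3/5, sin θ = 4/5: (8, 5, 5) → (-44/5, 17/5, 5); (2, 1, -1) → (-2, 1, -1)
T4 translate by (-5, -3, 4): (-44/5, 17/5, 5) → (-69/5, 2/5, 9); (-2, 1, -1) → (-7, -2, 3)

image vertices: (-69/5, 2/5, 9), (-7, -2, 3)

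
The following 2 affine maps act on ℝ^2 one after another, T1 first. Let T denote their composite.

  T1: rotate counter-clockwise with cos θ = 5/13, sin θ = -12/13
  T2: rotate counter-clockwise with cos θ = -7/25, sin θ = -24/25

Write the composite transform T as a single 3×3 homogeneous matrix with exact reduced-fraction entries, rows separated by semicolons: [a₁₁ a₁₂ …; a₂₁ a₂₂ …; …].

T1 = [5/13 12/13 0; -12/13 5/13 0; 0 0 1]
T2·T1 = [-323/325 36/325 0; -36/325 -323/325 0; 0 0 1]

T = [-323/325 36/325 0; -36/325 -323/325 0; 0 0 1]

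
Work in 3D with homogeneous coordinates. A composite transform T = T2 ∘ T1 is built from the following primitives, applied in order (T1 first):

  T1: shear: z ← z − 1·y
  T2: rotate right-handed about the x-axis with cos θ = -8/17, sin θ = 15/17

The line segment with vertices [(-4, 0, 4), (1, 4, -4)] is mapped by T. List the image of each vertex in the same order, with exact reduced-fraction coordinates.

image vertices: (-4, -60/17, -32/17), (1, 88/17, 124/17)

T1 shear: z ← z − 1·y: (-4, 0, 4) → (-4, 0, 4); (1, 4, -4) → (1, 4, -8)
T2 rotate right-handed about the x-axis with cos θ = -8/17, sin θ = 15/17: (-4, 0, 4) → (-4, -60/17, -32/17); (1, 4, -8) → (1, 88/17, 124/17)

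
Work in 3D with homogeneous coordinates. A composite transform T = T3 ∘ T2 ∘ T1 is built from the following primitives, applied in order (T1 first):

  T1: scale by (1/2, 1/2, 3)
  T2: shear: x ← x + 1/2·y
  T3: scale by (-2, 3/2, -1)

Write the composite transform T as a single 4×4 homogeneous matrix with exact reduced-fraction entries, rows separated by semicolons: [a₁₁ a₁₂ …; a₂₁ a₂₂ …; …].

T = [-1 -1/2 0 0; 0 3/4 0 0; 0 0 -3 0; 0 0 0 1]

T1 = [1/2 0 0 0; 0 1/2 0 0; 0 0 3 0; 0 0 0 1]
T2·T1 = [1/2 1/4 0 0; 0 1/2 0 0; 0 0 3 0; 0 0 0 1]
T3·…·T1 = [-1 -1/2 0 0; 0 3/4 0 0; 0 0 -3 0; 0 0 0 1]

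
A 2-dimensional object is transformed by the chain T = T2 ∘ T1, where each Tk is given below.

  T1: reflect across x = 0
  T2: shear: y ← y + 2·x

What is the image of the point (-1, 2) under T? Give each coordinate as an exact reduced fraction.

T1 reflect across x = 0: (-1, 2) → (1, 2)
T2 shear: y ← y + 2·x: (1, 2) → (1, 4)

T(p) = (1, 4)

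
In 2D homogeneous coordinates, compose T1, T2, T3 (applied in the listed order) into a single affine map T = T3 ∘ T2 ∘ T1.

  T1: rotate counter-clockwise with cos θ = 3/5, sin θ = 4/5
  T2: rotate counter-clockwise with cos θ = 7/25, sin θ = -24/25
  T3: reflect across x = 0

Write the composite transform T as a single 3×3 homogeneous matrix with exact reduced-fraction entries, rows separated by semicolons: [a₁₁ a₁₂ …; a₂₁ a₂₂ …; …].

T1 = [3/5 -4/5 0; 4/5 3/5 0; 0 0 1]
T2·T1 = [117/125 44/125 0; -44/125 117/125 0; 0 0 1]
T3·…·T1 = [-117/125 -44/125 0; -44/125 117/125 0; 0 0 1]

T = [-117/125 -44/125 0; -44/125 117/125 0; 0 0 1]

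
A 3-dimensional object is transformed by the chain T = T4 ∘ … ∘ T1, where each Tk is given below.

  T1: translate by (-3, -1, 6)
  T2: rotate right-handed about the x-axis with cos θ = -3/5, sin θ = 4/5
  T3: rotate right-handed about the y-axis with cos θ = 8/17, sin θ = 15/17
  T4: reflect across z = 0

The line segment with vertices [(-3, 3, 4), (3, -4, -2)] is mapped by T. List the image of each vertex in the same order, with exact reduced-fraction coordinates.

T1 translate by (-3, -1, 6): (-3, 3, 4) → (-6, 2, 10); (3, -4, -2) → (0, -5, 4)
T2 rotate right-handed about the x-axis with cos θ = -3/5, sin θ = 4/5: (-6, 2, 10) → (-6, -46/5, -22/5); (0, -5, 4) → (0, -1/5, -32/5)
T3 rotate right-handed about the y-axis with cos θ = 8/17, sin θ = 15/17: (-6, -46/5, -22/5) → (-114/17, -46/5, 274/85); (0, -1/5, -32/5) → (-96/17, -1/5, -256/85)
T4 reflect across z = 0: (-114/17, -46/5, 274/85) → (-114/17, -46/5, -274/85); (-96/17, -1/5, -256/85) → (-96/17, -1/5, 256/85)

image vertices: (-114/17, -46/5, -274/85), (-96/17, -1/5, 256/85)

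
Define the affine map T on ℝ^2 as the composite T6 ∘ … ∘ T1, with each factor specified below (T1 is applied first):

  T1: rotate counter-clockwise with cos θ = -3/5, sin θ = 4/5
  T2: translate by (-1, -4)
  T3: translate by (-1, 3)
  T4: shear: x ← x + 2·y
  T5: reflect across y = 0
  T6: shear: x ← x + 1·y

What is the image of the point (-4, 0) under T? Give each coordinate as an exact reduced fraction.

T1 rotate counter-clockwise with cos θ = -3/5, sin θ = 4/5: (-4, 0) → (12/5, -16/5)
T2 translate by (-1, -4): (12/5, -16/5) → (7/5, -36/5)
T3 translate by (-1, 3): (7/5, -36/5) → (2/5, -21/5)
T4 shear: x ← x + 2·y: (2/5, -21/5) → (-8, -21/5)
T5 reflect across y = 0: (-8, -21/5) → (-8, 21/5)
T6 shear: x ← x + 1·y: (-8, 21/5) → (-19/5, 21/5)

T(p) = (-19/5, 21/5)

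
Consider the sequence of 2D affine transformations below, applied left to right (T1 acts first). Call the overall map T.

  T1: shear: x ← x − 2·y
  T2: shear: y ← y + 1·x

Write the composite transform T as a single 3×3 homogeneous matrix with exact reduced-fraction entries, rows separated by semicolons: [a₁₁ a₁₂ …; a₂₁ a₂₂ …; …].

T1 = [1 -2 0; 0 1 0; 0 0 1]
T2·T1 = [1 -2 0; 1 -1 0; 0 0 1]

T = [1 -2 0; 1 -1 0; 0 0 1]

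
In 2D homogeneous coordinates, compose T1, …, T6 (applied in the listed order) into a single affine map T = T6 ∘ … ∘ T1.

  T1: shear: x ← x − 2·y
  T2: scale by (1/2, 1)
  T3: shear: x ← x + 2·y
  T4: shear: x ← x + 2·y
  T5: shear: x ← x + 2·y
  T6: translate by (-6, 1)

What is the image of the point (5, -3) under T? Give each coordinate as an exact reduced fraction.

T1 shear: x ← x − 2·y: (5, -3) → (11, -3)
T2 scale by (1/2, 1): (11, -3) → (11/2, -3)
T3 shear: x ← x + 2·y: (11/2, -3) → (-1/2, -3)
T4 shear: x ← x + 2·y: (-1/2, -3) → (-13/2, -3)
T5 shear: x ← x + 2·y: (-13/2, -3) → (-25/2, -3)
T6 translate by (-6, 1): (-25/2, -3) → (-37/2, -2)

T(p) = (-37/2, -2)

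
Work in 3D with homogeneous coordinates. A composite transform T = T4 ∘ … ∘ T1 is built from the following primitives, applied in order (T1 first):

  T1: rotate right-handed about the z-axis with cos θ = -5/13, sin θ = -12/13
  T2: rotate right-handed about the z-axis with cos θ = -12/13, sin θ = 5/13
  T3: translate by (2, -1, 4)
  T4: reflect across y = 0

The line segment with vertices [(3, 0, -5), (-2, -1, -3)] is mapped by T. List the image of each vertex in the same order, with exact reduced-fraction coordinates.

T1 rotate right-handed about the z-axis with cos θ = -5/13, sin θ = -12/13: (3, 0, -5) → (-15/13, -36/13, -5); (-2, -1, -3) → (-2/13, 29/13, -3)
T2 rotate right-handed about the z-axis with cos θ = -12/13, sin θ = 5/13: (-15/13, -36/13, -5) → (360/169, 357/169, -5); (-2/13, 29/13, -3) → (-121/169, -358/169, -3)
T3 translate by (2, -1, 4): (360/169, 357/169, -5) → (698/169, 188/169, -1); (-121/169, -358/169, -3) → (217/169, -527/169, 1)
T4 reflect across y = 0: (698/169, 188/169, -1) → (698/169, -188/169, -1); (217/169, -527/169, 1) → (217/169, 527/169, 1)

image vertices: (698/169, -188/169, -1), (217/169, 527/169, 1)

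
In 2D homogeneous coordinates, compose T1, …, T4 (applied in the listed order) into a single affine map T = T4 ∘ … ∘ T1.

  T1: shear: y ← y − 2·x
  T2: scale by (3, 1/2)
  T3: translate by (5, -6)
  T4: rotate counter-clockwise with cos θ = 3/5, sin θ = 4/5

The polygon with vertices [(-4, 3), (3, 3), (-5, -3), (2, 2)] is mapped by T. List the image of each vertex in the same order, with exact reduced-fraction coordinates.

image vertices: (-19/5, -59/10), (72/5, 67/10), (-4, -19/2), (61/5, 23/5)

T1 shear: y ← y − 2·x: (-4, 3) → (-4, 11); (3, 3) → (3, -3); (-5, -3) → (-5, 7); (2, 2) → (2, -2)
T2 scale by (3, 1/2): (-4, 11) → (-12, 11/2); (3, -3) → (9, -3/2); (-5, 7) → (-15, 7/2); (2, -2) → (6, -1)
T3 translate by (5, -6): (-12, 11/2) → (-7, -1/2); (9, -3/2) → (14, -15/2); (-15, 7/2) → (-10, -5/2); (6, -1) → (11, -7)
T4 rotate counter-clockwise with cos θ = 3/5, sin θ = 4/5: (-7, -1/2) → (-19/5, -59/10); (14, -15/2) → (72/5, 67/10); (-10, -5/2) → (-4, -19/2); (11, -7) → (61/5, 23/5)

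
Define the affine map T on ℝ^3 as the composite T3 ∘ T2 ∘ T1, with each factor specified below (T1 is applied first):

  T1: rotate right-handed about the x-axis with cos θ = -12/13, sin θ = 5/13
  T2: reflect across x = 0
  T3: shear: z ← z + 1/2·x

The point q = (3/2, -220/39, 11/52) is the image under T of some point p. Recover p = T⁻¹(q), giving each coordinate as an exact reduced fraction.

p = (-3/2, 5, 8/3)

T1 = [1 0 0 0; 0 -12/13 -5/13 0; 0 5/13 -12/13 0; 0 0 0 1]
T2·T1 = [-1 0 0 0; 0 -12/13 -5/13 0; 0 5/13 -12/13 0; 0 0 0 1]
T3·…·T1 = [-1 0 0 0; 0 -12/13 -5/13 0; -1/2 5/13 -12/13 0; 0 0 0 1]
det M = -1; M⁻¹ = [-1 0 0 0; -5/26 -12/13 5/13 0; 6/13 -5/13 -12/13 0; 0 0 0 1]
M⁻¹ · (3/2, -220/39, 11/52)ᵀ = (-3/2, 5, 8/3)ᵀ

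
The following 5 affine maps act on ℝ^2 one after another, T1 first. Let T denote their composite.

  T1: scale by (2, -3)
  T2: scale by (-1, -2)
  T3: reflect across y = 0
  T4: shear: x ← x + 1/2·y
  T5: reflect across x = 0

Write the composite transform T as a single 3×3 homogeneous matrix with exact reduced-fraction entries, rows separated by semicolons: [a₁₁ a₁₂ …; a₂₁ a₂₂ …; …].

T = [2 3 0; 0 -6 0; 0 0 1]

T1 = [2 0 0; 0 -3 0; 0 0 1]
T2·T1 = [-2 0 0; 0 6 0; 0 0 1]
T3·…·T1 = [-2 0 0; 0 -6 0; 0 0 1]
T4·…·T1 = [-2 -3 0; 0 -6 0; 0 0 1]
T5·…·T1 = [2 3 0; 0 -6 0; 0 0 1]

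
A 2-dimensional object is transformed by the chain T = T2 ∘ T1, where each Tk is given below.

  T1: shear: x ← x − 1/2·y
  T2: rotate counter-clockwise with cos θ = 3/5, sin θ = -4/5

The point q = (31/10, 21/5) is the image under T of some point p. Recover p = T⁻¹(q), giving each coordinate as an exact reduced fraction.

T1 = [1 -1/2 0; 0 1 0; 0 0 1]
T2·T1 = [3/5 1/2 0; -4/5 1 0; 0 0 1]
det M = 1; M⁻¹ = [1 -1/2 0; 4/5 3/5 0; 0 0 1]
M⁻¹ · (31/10, 21/5)ᵀ = (1, 5)ᵀ

p = (1, 5)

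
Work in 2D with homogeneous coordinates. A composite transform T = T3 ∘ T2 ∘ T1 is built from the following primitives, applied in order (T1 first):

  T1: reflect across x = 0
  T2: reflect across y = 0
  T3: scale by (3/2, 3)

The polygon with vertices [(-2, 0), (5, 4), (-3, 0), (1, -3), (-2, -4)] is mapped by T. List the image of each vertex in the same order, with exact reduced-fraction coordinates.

image vertices: (3, 0), (-15/2, -12), (9/2, 0), (-3/2, 9), (3, 12)

T1 reflect across x = 0: (-2, 0) → (2, 0); (5, 4) → (-5, 4); (-3, 0) → (3, 0); (1, -3) → (-1, -3); (-2, -4) → (2, -4)
T2 reflect across y = 0: (2, 0) → (2, 0); (-5, 4) → (-5, -4); (3, 0) → (3, 0); (-1, -3) → (-1, 3); (2, -4) → (2, 4)
T3 scale by (3/2, 3): (2, 0) → (3, 0); (-5, -4) → (-15/2, -12); (3, 0) → (9/2, 0); (-1, 3) → (-3/2, 9); (2, 4) → (3, 12)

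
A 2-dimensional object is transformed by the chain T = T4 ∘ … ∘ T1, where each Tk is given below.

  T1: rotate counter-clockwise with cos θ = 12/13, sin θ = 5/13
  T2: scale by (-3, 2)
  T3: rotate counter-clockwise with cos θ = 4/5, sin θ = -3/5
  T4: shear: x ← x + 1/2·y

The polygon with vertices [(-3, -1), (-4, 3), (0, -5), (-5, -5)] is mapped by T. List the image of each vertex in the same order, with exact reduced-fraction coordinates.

T1 rotate counter-clockwise with cos θ = 12/13, sin θ = 5/13: (-3, -1) → (-31/13, -27/13); (-4, 3) → (-63/13, 16/13); (0, -5) → (25/13, -60/13); (-5, -5) → (-35/13, -85/13)
T2 scale by (-3, 2): (-31/13, -27/13) → (93/13, -54/13); (-63/13, 16/13) → (189/13, 32/13); (25/13, -60/13) → (-75/13, -120/13); (-35/13, -85/13) → (105/13, -170/13)
T3 rotate counter-clockwise with cos θ = 4/5, sin θ = -3/5: (93/13, -54/13) → (42/13, -99/13); (189/13, 32/13) → (852/65, -439/65); (-75/13, -120/13) → (-132/13, -51/13); (105/13, -170/13) → (-18/13, -199/13)
T4 shear: x ← x + 1/2·y: (42/13, -99/13) → (-15/26, -99/13); (852/65, -439/65) → (253/26, -439/65); (-132/13, -51/13) → (-315/26, -51/13); (-18/13, -199/13) → (-235/26, -199/13)

image vertices: (-15/26, -99/13), (253/26, -439/65), (-315/26, -51/13), (-235/26, -199/13)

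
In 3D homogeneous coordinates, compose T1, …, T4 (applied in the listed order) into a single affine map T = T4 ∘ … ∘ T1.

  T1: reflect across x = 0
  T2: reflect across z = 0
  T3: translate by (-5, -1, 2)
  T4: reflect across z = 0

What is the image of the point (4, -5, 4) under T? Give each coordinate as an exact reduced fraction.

T(p) = (-9, -6, 2)

T1 reflect across x = 0: (4, -5, 4) → (-4, -5, 4)
T2 reflect across z = 0: (-4, -5, 4) → (-4, -5, -4)
T3 translate by (-5, -1, 2): (-4, -5, -4) → (-9, -6, -2)
T4 reflect across z = 0: (-9, -6, -2) → (-9, -6, 2)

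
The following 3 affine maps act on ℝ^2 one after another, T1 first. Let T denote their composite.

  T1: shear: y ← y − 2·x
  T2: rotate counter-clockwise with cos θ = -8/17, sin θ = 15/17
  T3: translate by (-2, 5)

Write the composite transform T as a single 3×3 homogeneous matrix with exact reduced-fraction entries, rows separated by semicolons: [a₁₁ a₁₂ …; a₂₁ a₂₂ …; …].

T1 = [1 0 0; -2 1 0; 0 0 1]
T2·T1 = [22/17 -15/17 0; 31/17 -8/17 0; 0 0 1]
T3·…·T1 = [22/17 -15/17 -2; 31/17 -8/17 5; 0 0 1]

T = [22/17 -15/17 -2; 31/17 -8/17 5; 0 0 1]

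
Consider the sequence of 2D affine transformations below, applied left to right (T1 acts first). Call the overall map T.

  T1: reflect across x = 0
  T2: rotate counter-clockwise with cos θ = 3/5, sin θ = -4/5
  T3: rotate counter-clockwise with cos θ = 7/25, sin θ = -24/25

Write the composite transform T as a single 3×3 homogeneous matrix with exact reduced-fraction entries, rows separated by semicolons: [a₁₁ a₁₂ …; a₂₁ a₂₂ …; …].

T = [3/5 4/5 0; 4/5 -3/5 0; 0 0 1]

T1 = [-1 0 0; 0 1 0; 0 0 1]
T2·T1 = [-3/5 4/5 0; 4/5 3/5 0; 0 0 1]
T3·…·T1 = [3/5 4/5 0; 4/5 -3/5 0; 0 0 1]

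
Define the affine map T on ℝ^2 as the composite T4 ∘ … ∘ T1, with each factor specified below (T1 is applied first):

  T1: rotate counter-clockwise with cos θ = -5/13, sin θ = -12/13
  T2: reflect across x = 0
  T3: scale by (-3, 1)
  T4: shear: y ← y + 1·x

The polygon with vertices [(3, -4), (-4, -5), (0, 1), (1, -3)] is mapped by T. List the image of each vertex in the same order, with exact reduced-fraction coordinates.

image vertices: (-189/13, -205/13), (-120/13, -47/13), (36/13, 31/13), (-123/13, -120/13)

T1 rotate counter-clockwise with cos θ = -5/13, sin θ = -12/13: (3, -4) → (-63/13, -16/13); (-4, -5) → (-40/13, 73/13); (0, 1) → (12/13, -5/13); (1, -3) → (-41/13, 3/13)
T2 reflect across x = 0: (-63/13, -16/13) → (63/13, -16/13); (-40/13, 73/13) → (40/13, 73/13); (12/13, -5/13) → (-12/13, -5/13); (-41/13, 3/13) → (41/13, 3/13)
T3 scale by (-3, 1): (63/13, -16/13) → (-189/13, -16/13); (40/13, 73/13) → (-120/13, 73/13); (-12/13, -5/13) → (36/13, -5/13); (41/13, 3/13) → (-123/13, 3/13)
T4 shear: y ← y + 1·x: (-189/13, -16/13) → (-189/13, -205/13); (-120/13, 73/13) → (-120/13, -47/13); (36/13, -5/13) → (36/13, 31/13); (-123/13, 3/13) → (-123/13, -120/13)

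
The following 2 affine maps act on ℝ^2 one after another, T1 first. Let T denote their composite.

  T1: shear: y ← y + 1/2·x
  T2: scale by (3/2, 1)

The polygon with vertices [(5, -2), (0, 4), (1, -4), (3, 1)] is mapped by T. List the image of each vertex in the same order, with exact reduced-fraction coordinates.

image vertices: (15/2, 1/2), (0, 4), (3/2, -7/2), (9/2, 5/2)

T1 shear: y ← y + 1/2·x: (5, -2) → (5, 1/2); (0, 4) → (0, 4); (1, -4) → (1, -7/2); (3, 1) → (3, 5/2)
T2 scale by (3/2, 1): (5, 1/2) → (15/2, 1/2); (0, 4) → (0, 4); (1, -7/2) → (3/2, -7/2); (3, 5/2) → (9/2, 5/2)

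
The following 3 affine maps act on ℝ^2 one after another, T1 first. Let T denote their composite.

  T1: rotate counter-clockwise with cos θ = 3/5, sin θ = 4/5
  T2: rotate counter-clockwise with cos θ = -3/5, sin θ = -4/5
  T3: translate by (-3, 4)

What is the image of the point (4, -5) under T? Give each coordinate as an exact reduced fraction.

T1 rotate counter-clockwise with cos θ = 3/5, sin θ = 4/5: (4, -5) → (32/5, 1/5)
T2 rotate counter-clockwise with cos θ = -3/5, sin θ = -4/5: (32/5, 1/5) → (-92/25, -131/25)
T3 translate by (-3, 4): (-92/25, -131/25) → (-167/25, -31/25)

T(p) = (-167/25, -31/25)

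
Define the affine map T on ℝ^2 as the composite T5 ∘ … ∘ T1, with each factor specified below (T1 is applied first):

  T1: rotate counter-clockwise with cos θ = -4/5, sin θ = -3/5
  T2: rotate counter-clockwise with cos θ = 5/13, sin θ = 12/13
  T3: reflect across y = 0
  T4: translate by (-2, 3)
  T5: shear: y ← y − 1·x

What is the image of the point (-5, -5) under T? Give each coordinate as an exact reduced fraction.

T(p) = (-105/13, 97/13)

T1 rotate counter-clockwise with cos θ = -4/5, sin θ = -3/5: (-5, -5) → (1, 7)
T2 rotate counter-clockwise with cos θ = 5/13, sin θ = 12/13: (1, 7) → (-79/13, 47/13)
T3 reflect across y = 0: (-79/13, 47/13) → (-79/13, -47/13)
T4 translate by (-2, 3): (-79/13, -47/13) → (-105/13, -8/13)
T5 shear: y ← y − 1·x: (-105/13, -8/13) → (-105/13, 97/13)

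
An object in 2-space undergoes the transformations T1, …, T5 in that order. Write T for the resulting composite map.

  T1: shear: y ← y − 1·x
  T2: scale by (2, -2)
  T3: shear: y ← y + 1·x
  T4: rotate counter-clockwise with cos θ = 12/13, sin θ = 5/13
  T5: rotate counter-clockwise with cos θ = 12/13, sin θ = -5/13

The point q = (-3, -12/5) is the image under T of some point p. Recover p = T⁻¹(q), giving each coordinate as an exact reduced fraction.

T1 = [1 0 0; -1 1 0; 0 0 1]
T2·T1 = [2 0 0; 2 -2 0; 0 0 1]
T3·…·T1 = [2 0 0; 4 -2 0; 0 0 1]
T4·…·T1 = [4/13 10/13 0; 58/13 -24/13 0; 0 0 1]
T5·…·T1 = [2 0 0; 4 -2 0; 0 0 1]
det M = -4; M⁻¹ = [1/2 0 0; 1 -1/2 0; 0 0 1]
M⁻¹ · (-3, -12/5)ᵀ = (-3/2, -9/5)ᵀ

p = (-3/2, -9/5)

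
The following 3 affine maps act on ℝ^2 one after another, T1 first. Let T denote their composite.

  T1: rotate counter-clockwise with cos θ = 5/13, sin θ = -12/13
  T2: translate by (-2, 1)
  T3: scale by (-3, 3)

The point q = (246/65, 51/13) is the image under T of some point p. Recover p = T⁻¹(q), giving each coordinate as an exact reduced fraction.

T1 = [5/13 12/13 0; -12/13 5/13 0; 0 0 1]
T2·T1 = [5/13 12/13 -2; -12/13 5/13 1; 0 0 1]
T3·…·T1 = [-15/13 -36/13 6; -36/13 15/13 3; 0 0 1]
det M = -9; M⁻¹ = [-5/39 -4/13 22/13; -4/13 5/39 19/13; 0 0 1]
M⁻¹ · (246/65, 51/13)ᵀ = (0, 4/5)ᵀ

p = (0, 4/5)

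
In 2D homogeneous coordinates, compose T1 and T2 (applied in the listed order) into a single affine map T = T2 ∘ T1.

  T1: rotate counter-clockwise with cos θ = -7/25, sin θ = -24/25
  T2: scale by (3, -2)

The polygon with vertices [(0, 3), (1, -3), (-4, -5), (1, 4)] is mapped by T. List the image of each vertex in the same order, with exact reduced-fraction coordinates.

T1 rotate counter-clockwise with cos θ = -7/25, sin θ = -24/25: (0, 3) → (72/25, -21/25); (1, -3) → (-79/25, -3/25); (-4, -5) → (-92/25, 131/25); (1, 4) → (89/25, -52/25)
T2 scale by (3, -2): (72/25, -21/25) → (216/25, 42/25); (-79/25, -3/25) → (-237/25, 6/25); (-92/25, 131/25) → (-276/25, -262/25); (89/25, -52/25) → (267/25, 104/25)

image vertices: (216/25, 42/25), (-237/25, 6/25), (-276/25, -262/25), (267/25, 104/25)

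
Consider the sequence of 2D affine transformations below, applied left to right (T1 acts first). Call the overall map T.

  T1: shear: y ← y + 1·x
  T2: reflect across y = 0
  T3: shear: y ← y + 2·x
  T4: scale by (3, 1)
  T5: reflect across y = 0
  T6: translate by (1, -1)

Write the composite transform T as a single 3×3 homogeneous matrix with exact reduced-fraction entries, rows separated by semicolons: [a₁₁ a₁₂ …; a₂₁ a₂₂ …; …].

T = [3 0 1; -1 1 -1; 0 0 1]

T1 = [1 0 0; 1 1 0; 0 0 1]
T2·T1 = [1 0 0; -1 -1 0; 0 0 1]
T3·…·T1 = [1 0 0; 1 -1 0; 0 0 1]
T4·…·T1 = [3 0 0; 1 -1 0; 0 0 1]
T5·…·T1 = [3 0 0; -1 1 0; 0 0 1]
T6·…·T1 = [3 0 1; -1 1 -1; 0 0 1]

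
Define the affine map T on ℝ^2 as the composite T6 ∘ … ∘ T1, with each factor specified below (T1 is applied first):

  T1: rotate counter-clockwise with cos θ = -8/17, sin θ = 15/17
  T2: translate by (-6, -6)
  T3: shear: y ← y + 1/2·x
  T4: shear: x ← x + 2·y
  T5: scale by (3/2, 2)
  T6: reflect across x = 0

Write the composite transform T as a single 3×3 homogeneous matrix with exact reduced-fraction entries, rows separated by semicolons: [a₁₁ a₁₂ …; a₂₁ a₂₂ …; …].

T1 = [-8/17 -15/17 0; 15/17 -8/17 0; 0 0 1]
T2·T1 = [-8/17 -15/17 -6; 15/17 -8/17 -6; 0 0 1]
T3·…·T1 = [-8/17 -15/17 -6; 11/17 -31/34 -9; 0 0 1]
T4·…·T1 = [14/17 -46/17 -24; 11/17 -31/34 -9; 0 0 1]
T5·…·T1 = [21/17 -69/17 -36; 22/17 -31/17 -18; 0 0 1]
T6·…·T1 = [-21/17 69/17 36; 22/17 -31/17 -18; 0 0 1]

T = [-21/17 69/17 36; 22/17 -31/17 -18; 0 0 1]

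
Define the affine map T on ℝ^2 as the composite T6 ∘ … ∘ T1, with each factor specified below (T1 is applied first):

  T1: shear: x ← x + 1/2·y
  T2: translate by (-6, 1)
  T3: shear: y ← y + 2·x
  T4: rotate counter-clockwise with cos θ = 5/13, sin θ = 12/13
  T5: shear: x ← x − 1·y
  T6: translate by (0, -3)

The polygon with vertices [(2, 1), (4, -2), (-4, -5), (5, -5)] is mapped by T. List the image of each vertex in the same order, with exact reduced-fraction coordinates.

image vertices: (219/26, -106/13), (140/13, -110/13), (1161/26, -334/13), (423/26, -136/13)

T1 shear: x ← x + 1/2·y: (2, 1) → (5/2, 1); (4, -2) → (3, -2); (-4, -5) → (-13/2, -5); (5, -5) → (5/2, -5)
T2 translate by (-6, 1): (5/2, 1) → (-7/2, 2); (3, -2) → (-3, -1); (-13/2, -5) → (-25/2, -4); (5/2, -5) → (-7/2, -4)
T3 shear: y ← y + 2·x: (-7/2, 2) → (-7/2, -5); (-3, -1) → (-3, -7); (-25/2, -4) → (-25/2, -29); (-7/2, -4) → (-7/2, -11)
T4 rotate counter-clockwise with cos θ = 5/13, sin θ = 12/13: (-7/2, -5) → (85/26, -67/13); (-3, -7) → (69/13, -71/13); (-25/2, -29) → (571/26, -295/13); (-7/2, -11) → (229/26, -97/13)
T5 shear: x ← x − 1·y: (85/26, -67/13) → (219/26, -67/13); (69/13, -71/13) → (140/13, -71/13); (571/26, -295/13) → (1161/26, -295/13); (229/26, -97/13) → (423/26, -97/13)
T6 translate by (0, -3): (219/26, -67/13) → (219/26, -106/13); (140/13, -71/13) → (140/13, -110/13); (1161/26, -295/13) → (1161/26, -334/13); (423/26, -97/13) → (423/26, -136/13)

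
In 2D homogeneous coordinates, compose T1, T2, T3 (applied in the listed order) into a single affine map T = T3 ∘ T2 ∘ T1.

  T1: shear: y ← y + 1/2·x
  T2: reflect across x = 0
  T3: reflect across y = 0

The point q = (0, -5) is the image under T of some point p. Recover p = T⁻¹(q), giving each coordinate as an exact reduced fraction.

T1 = [1 0 0; 1/2 1 0; 0 0 1]
T2·T1 = [-1 0 0; 1/2 1 0; 0 0 1]
T3·…·T1 = [-1 0 0; -1/2 -1 0; 0 0 1]
det M = 1; M⁻¹ = [-1 0 0; 1/2 -1 0; 0 0 1]
M⁻¹ · (0, -5)ᵀ = (0, 5)ᵀ

p = (0, 5)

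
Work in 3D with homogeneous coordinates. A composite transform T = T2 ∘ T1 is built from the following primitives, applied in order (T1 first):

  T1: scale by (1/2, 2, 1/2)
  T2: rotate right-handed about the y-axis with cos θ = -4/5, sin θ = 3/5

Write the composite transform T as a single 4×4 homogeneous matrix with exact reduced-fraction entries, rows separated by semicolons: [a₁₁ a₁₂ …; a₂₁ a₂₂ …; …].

T = [-2/5 0 3/10 0; 0 2 0 0; -3/10 0 -2/5 0; 0 0 0 1]

T1 = [1/2 0 0 0; 0 2 0 0; 0 0 1/2 0; 0 0 0 1]
T2·T1 = [-2/5 0 3/10 0; 0 2 0 0; -3/10 0 -2/5 0; 0 0 0 1]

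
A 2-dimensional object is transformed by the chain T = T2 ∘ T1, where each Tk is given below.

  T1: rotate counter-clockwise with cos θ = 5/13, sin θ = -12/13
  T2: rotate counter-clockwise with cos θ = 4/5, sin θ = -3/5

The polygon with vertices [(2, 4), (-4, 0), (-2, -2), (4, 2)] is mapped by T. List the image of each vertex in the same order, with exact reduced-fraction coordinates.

T1 rotate counter-clockwise with cos θ = 5/13, sin θ = -12/13: (2, 4) → (58/13, -4/13); (-4, 0) → (-20/13, 48/13); (-2, -2) → (-34/13, 14/13); (4, 2) → (44/13, -38/13)
T2 rotate counter-clockwise with cos θ = 4/5, sin θ = -3/5: (58/13, -4/13) → (44/13, -38/13); (-20/13, 48/13) → (64/65, 252/65); (-34/13, 14/13) → (-94/65, 158/65); (44/13, -38/13) → (62/65, -284/65)

image vertices: (44/13, -38/13), (64/65, 252/65), (-94/65, 158/65), (62/65, -284/65)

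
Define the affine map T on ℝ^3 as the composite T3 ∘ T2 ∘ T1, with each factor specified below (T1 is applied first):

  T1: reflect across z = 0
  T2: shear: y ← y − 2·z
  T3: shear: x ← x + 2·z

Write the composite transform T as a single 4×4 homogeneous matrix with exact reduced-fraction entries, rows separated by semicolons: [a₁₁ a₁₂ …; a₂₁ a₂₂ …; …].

T = [1 0 -2 0; 0 1 2 0; 0 0 -1 0; 0 0 0 1]

T1 = [1 0 0 0; 0 1 0 0; 0 0 -1 0; 0 0 0 1]
T2·T1 = [1 0 0 0; 0 1 2 0; 0 0 -1 0; 0 0 0 1]
T3·…·T1 = [1 0 -2 0; 0 1 2 0; 0 0 -1 0; 0 0 0 1]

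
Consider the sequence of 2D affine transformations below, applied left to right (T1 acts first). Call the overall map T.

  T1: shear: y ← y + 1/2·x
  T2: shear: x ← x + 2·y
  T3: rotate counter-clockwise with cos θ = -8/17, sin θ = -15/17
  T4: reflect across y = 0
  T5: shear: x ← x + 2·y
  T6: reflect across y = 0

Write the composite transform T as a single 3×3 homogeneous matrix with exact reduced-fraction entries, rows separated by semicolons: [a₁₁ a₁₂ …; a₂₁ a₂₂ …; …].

T1 = [1 0 0; 1/2 1 0; 0 0 1]
T2·T1 = [2 2 0; 1/2 1 0; 0 0 1]
T3·…·T1 = [-1/2 -1/17 0; -2 -38/17 0; 0 0 1]
T4·…·T1 = [-1/2 -1/17 0; 2 38/17 0; 0 0 1]
T5·…·T1 = [7/2 75/17 0; 2 38/17 0; 0 0 1]
T6·…·T1 = [7/2 75/17 0; -2 -38/17 0; 0 0 1]

T = [7/2 75/17 0; -2 -38/17 0; 0 0 1]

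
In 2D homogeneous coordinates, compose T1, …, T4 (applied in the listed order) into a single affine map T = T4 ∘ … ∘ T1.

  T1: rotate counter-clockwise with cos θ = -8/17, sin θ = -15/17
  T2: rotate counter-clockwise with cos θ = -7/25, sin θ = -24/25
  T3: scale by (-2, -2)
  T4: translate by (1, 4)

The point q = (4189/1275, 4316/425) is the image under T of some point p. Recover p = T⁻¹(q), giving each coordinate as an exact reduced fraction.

T1 = [-8/17 15/17 0; -15/17 -8/17 0; 0 0 1]
T2·T1 = [-304/425 -297/425 0; 297/425 -304/425 0; 0 0 1]
T3·…·T1 = [608/425 594/425 0; -594/425 608/425 0; 0 0 1]
T4·…·T1 = [608/425 594/425 1; -594/425 608/425 4; 0 0 1]
det M = 4; M⁻¹ = [152/425 -297/850 26/25; 297/850 152/425 -89/50; 0 0 1]
M⁻¹ · (4189/1275, 4316/425)ᵀ = (-4/3, 3)ᵀ

p = (-4/3, 3)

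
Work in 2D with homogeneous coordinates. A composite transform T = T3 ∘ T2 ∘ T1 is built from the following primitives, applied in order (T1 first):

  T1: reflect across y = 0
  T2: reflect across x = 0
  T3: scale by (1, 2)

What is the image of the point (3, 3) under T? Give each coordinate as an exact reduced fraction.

T(p) = (-3, -6)

T1 reflect across y = 0: (3, 3) → (3, -3)
T2 reflect across x = 0: (3, -3) → (-3, -3)
T3 scale by (1, 2): (-3, -3) → (-3, -6)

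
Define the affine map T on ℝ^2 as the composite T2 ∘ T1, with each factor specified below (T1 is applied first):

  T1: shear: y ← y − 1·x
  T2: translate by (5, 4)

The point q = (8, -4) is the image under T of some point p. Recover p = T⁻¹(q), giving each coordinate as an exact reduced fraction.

T1 = [1 0 0; -1 1 0; 0 0 1]
T2·T1 = [1 0 5; -1 1 4; 0 0 1]
det M = 1; M⁻¹ = [1 0 -5; 1 1 -9; 0 0 1]
M⁻¹ · (8, -4)ᵀ = (3, -5)ᵀ

p = (3, -5)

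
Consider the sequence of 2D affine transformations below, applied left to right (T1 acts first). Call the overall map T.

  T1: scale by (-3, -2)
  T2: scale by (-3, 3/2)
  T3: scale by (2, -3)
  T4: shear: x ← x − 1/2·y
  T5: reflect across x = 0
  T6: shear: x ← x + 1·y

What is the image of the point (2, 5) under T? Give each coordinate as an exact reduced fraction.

T(p) = (63/2, 45)

T1 scale by (-3, -2): (2, 5) → (-6, -10)
T2 scale by (-3, 3/2): (-6, -10) → (18, -15)
T3 scale by (2, -3): (18, -15) → (36, 45)
T4 shear: x ← x − 1/2·y: (36, 45) → (27/2, 45)
T5 reflect across x = 0: (27/2, 45) → (-27/2, 45)
T6 shear: x ← x + 1·y: (-27/2, 45) → (63/2, 45)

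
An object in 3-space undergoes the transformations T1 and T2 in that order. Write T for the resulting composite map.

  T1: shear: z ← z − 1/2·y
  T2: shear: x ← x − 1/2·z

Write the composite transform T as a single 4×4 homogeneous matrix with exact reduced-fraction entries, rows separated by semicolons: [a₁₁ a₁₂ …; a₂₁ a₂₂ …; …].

T = [1 1/4 -1/2 0; 0 1 0 0; 0 -1/2 1 0; 0 0 0 1]

T1 = [1 0 0 0; 0 1 0 0; 0 -1/2 1 0; 0 0 0 1]
T2·T1 = [1 1/4 -1/2 0; 0 1 0 0; 0 -1/2 1 0; 0 0 0 1]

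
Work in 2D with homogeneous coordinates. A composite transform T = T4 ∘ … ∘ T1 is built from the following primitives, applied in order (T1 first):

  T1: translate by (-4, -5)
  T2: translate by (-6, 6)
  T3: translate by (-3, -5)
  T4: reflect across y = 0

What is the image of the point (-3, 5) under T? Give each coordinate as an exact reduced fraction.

T1 translate by (-4, -5): (-3, 5) → (-7, 0)
T2 translate by (-6, 6): (-7, 0) → (-13, 6)
T3 translate by (-3, -5): (-13, 6) → (-16, 1)
T4 reflect across y = 0: (-16, 1) → (-16, -1)

T(p) = (-16, -1)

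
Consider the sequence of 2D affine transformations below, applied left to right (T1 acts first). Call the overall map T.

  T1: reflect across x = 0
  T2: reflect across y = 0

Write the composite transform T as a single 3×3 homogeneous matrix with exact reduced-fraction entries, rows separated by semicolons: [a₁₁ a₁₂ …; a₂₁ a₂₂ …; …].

T = [-1 0 0; 0 -1 0; 0 0 1]

T1 = [-1 0 0; 0 1 0; 0 0 1]
T2·T1 = [-1 0 0; 0 -1 0; 0 0 1]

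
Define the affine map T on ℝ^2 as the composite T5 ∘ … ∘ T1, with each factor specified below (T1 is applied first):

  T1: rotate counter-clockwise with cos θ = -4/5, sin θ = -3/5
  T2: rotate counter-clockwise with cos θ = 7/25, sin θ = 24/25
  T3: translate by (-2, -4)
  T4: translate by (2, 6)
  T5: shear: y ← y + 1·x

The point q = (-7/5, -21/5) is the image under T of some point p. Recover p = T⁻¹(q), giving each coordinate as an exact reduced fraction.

T1 = [-4/5 3/5 0; -3/5 -4/5 0; 0 0 1]
T2·T1 = [44/125 117/125 0; -117/125 44/125 0; 0 0 1]
T3·…·T1 = [44/125 117/125 -2; -117/125 44/125 -4; 0 0 1]
T4·…·T1 = [44/125 117/125 0; -117/125 44/125 2; 0 0 1]
T5·…·T1 = [44/125 117/125 0; -73/125 161/125 2; 0 0 1]
det M = 1; M⁻¹ = [161/125 -117/125 234/125; 73/125 44/125 -88/125; 0 0 1]
M⁻¹ · (-7/5, -21/5)ᵀ = (4, -3)ᵀ

p = (4, -3)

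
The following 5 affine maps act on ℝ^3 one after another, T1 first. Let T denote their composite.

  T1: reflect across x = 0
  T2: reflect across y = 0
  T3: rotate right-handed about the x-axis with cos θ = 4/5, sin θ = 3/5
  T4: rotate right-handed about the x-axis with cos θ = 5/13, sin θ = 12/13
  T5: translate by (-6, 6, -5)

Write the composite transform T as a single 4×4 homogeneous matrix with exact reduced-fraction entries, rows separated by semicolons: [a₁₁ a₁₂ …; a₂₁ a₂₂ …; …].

T = [-1 0 0 -6; 0 16/65 -63/65 6; 0 -63/65 -16/65 -5; 0 0 0 1]

T1 = [-1 0 0 0; 0 1 0 0; 0 0 1 0; 0 0 0 1]
T2·T1 = [-1 0 0 0; 0 -1 0 0; 0 0 1 0; 0 0 0 1]
T3·…·T1 = [-1 0 0 0; 0 -4/5 -3/5 0; 0 -3/5 4/5 0; 0 0 0 1]
T4·…·T1 = [-1 0 0 0; 0 16/65 -63/65 0; 0 -63/65 -16/65 0; 0 0 0 1]
T5·…·T1 = [-1 0 0 -6; 0 16/65 -63/65 6; 0 -63/65 -16/65 -5; 0 0 0 1]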